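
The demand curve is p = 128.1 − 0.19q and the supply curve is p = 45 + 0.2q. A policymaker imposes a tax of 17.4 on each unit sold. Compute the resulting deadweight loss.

388.15

Competitive equilibrium: 128.1 − 0.19q = 45 + 0.2q → q* = 213.0769, p* = 87.6154.
With the tax, the buyer price exceeds the seller price by 17.4: (128.1 − 0.19q) − (45 + 0.2q) = 17.4 → q' = 168.4615.
Δq = 213.0769 − 168.4615 = 44.6154; the wedge equals the tax, 17.4.
The triangle = ½ × 44.6154 × 17.4 = 388.15.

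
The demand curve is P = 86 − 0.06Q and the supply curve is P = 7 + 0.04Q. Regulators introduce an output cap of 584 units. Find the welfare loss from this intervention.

Competitive equilibrium: 86 − 0.06Q = 7 + 0.04Q → Q* = 790, P* = 38.6.
At Q = 584: demand price = 86 − 0.06·584 = 50.96; supply price = 7 + 0.04·584 = 30.36.
ΔQ = 790 − 584 = 206; wedge = 50.96 − 30.36 = 20.6.
The triangle = ½ × 206 × 20.6 = 2121.80.

2121.80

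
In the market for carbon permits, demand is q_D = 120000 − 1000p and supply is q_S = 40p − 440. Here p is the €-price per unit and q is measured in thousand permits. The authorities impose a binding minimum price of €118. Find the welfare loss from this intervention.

In inverse form: demand p = 120 − 0.001q, supply p = 11 + 0.025q.
Competitive equilibrium: 120 − 0.001q = 11 + 0.025q → q* = 4192.3077, p* = 115.8077.
At the floor p = 118, quantity demanded = (120 − 118)/0.001 = 2000.
Sellers' marginal cost at q' = 2000: 11 + 0.025·2000 = 61.
Δq = 4192.3077 − 2000 = 2192.3077; wedge = 118 − 61 = 57.
DWL = ½ × 2192.3077 × 57 = €62480.77 thousand.

€62480.77 thousand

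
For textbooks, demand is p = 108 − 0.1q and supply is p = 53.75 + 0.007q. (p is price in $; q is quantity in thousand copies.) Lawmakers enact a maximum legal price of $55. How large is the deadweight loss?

$5771.12 thousand

Competitive equilibrium: 108 − 0.1q = 53.75 + 0.007q → q* = 507.00935, p* = 57.29907.
At the ceiling p = 55, quantity supplied = (55 − 53.75)/0.007 = 178.57143.
Willingness to pay at q' = 178.57143: 108 − 0.1·178.57143 = 90.14286.
Δq = 507.00935 − 178.57143 = 328.43792; wedge = 90.14286 − 55 = 35.14286.
Deadweight loss = ½ × 328.43792 × 35.14286 = $5771.12 thousand.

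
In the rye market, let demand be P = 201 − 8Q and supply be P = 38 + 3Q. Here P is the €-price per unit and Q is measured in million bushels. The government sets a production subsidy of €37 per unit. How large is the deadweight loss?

Competitive equilibrium: 201 − 8Q = 38 + 3Q → Q* = 14.8182, P* = 82.4545.
The subsidy lowers effective supply by 37: P = 1 + 3Q.
New quantity: 201 − 8Q = 1 + 3Q → Q' = 18.1818.
Overproduction ΔQ = 18.1818 − 14.8182 = 3.3636; wedge = subsidy = 37.
The triangle = ½ × 3.3636 × 37 = €62.23 million.

€62.23 million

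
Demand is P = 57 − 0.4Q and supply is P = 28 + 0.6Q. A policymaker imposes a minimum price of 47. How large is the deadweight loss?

8

Competitive equilibrium: 57 − 0.4Q = 28 + 0.6Q → Q* = 29, P* = 45.4.
At the floor P = 47, quantity demanded = (57 − 47)/0.4 = 25.
Sellers' marginal cost at Q' = 25: 28 + 0.6·25 = 43.
ΔQ = 29 − 25 = 4; wedge = 47 − 43 = 4.
Deadweight loss = ½ × 4 × 4 = 8.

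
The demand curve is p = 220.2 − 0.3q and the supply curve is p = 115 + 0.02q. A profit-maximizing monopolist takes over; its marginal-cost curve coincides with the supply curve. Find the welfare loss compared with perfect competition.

Competitive equilibrium: 220.2 − 0.3q = 115 + 0.02q → q* = 328.75, p* = 121.575.
Marginal revenue: MR = 220.2 − 0.6q. Set MR = MC: 220.2 − 0.6q = 115 + 0.02q → q_m = 169.67742.
Price p_m = 220.2 − 0.3·169.67742 = 169.29677; MC(q_m) = 115 + 0.02·169.67742 = 118.39355.
Competitive q* = 328.75, so Δq = 159.07258; wedge = 169.29677 − 118.39355 = 50.90322.
Welfare loss = ½ × 159.07258 × 50.90322 = 4048.65.

4048.65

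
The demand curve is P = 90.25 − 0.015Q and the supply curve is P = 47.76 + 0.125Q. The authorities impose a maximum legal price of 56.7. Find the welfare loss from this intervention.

Competitive equilibrium: 90.25 − 0.015Q = 47.76 + 0.125Q → Q* = 303.5, P* = 85.6975.
At the ceiling P = 56.7, quantity supplied = (56.7 − 47.76)/0.125 = 71.52.
Willingness to pay at Q' = 71.52: 90.25 − 0.015·71.52 = 89.1772.
ΔQ = 303.5 − 71.52 = 231.98; wedge = 89.1772 − 56.7 = 32.4772.
The triangle = ½ × 231.98 × 32.4772 = 3767.03.

3767.03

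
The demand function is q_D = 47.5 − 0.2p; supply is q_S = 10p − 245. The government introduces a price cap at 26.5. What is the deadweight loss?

In inverse form: demand p = 237.5 − 5q, supply p = 24.5 + 0.1q.
Competitive equilibrium: 237.5 − 5q = 24.5 + 0.1q → q* = 41.7647, p* = 28.6765.
At the ceiling p = 26.5, quantity supplied = (26.5 − 24.5)/0.1 = 20.
Willingness to pay at q' = 20: 237.5 − 5·20 = 137.5.
Δq = 41.7647 − 20 = 21.7647; wedge = 137.5 − 26.5 = 111.
Welfare loss = ½ × 21.7647 × 111 = 1207.94.

1207.94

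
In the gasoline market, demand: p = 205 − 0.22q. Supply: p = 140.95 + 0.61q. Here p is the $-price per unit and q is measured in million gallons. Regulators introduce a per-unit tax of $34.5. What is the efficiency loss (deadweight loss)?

$717.02 million

Competitive equilibrium: 205 − 0.22q = 140.95 + 0.61q → q* = 77.1687, p* = 188.0229.
With the tax, the buyer price exceeds the seller price by 34.5: (205 − 0.22q) − (140.95 + 0.61q) = 34.5 → q' = 35.6024.
Δq = 77.1687 − 35.6024 = 41.5663; the wedge equals the tax, 34.5.
The triangle = ½ × 41.5663 × 34.5 = $717.02 million.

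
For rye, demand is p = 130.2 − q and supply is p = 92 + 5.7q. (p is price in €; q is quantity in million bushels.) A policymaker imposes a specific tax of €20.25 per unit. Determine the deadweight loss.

Competitive equilibrium: 130.2 − q = 92 + 5.7q → q* = 5.7015, p* = 124.4985.
With the tax, the buyer price exceeds the seller price by 20.25: (130.2 − q) − (92 + 5.7q) = 20.25 → q' = 2.6791.
Δq = 5.7015 − 2.6791 = 3.0224; the wedge equals the tax, 20.25.
Deadweight loss = ½ × 3.0224 × 20.25 = €30.60 million.

€30.60 million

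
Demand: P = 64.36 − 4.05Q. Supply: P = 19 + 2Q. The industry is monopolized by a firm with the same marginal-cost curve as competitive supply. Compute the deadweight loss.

27.34

Competitive equilibrium: 64.36 − 4.05Q = 19 + 2Q → Q* = 7.4975, P* = 33.995.
Marginal revenue: MR = 64.36 − 8.1Q. Set MR = MC: 64.36 − 8.1Q = 19 + 2Q → Q_m = 4.4911.
Price P_m = 64.36 − 4.05·4.4911 = 46.171; MC(Q_m) = 19 + 2·4.4911 = 27.9822.
Competitive Q* = 7.4975, so ΔQ = 3.0064; wedge = 46.171 − 27.9822 = 18.1888.
The triangle = ½ × 3.0064 × 18.1888 = 27.34.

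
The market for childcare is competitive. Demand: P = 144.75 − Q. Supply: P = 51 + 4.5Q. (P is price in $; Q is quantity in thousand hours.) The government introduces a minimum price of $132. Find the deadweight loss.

$50.74 thousand

Competitive equilibrium: 144.75 − Q = 51 + 4.5Q → Q* = 17.0455, P* = 127.7045.
At the floor P = 132, quantity demanded = (144.75 − 132)/1 = 12.75.
Sellers' marginal cost at Q' = 12.75: 51 + 4.5·12.75 = 108.375.
ΔQ = 17.0455 − 12.75 = 4.2955; wedge = 132 − 108.375 = 23.625.
DWL = ½ × 4.2955 × 23.625 = $50.74 thousand.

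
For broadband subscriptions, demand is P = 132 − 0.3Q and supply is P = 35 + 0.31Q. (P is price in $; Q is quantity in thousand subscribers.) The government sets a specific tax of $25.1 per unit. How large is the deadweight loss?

Competitive equilibrium: 132 − 0.3Q = 35 + 0.31Q → Q* = 159.0164, P* = 84.2951.
With the tax, the buyer price exceeds the seller price by 25.1: (132 − 0.3Q) − (35 + 0.31Q) = 25.1 → Q' = 117.8689.
ΔQ = 159.0164 − 117.8689 = 41.1475; the wedge equals the tax, 25.1.
Deadweight loss = ½ × 41.1475 × 25.1 = $516.40 thousand.

$516.40 thousand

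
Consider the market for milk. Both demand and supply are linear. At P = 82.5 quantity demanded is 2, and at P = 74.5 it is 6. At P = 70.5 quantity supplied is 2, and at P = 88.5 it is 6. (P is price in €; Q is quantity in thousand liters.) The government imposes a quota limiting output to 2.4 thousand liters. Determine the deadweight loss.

€6.80 thousand

Demand slope = (74.5 − 82.5)/(6 − 2) = −2, so P = 86.5 − 2Q.
Supply slope = (88.5 − 70.5)/(6 − 2) = 4.5, so P = 61.5 + 4.5Q.
Competitive equilibrium: 86.5 − 2Q = 61.5 + 4.5Q → Q* = 3.8462, P* = 78.8077.
At Q = 2.4: demand price = 86.5 − 2·2.4 = 81.7; supply price = 61.5 + 4.5·2.4 = 72.3.
ΔQ = 3.8462 − 2.4 = 1.4462; wedge = 81.7 − 72.3 = 9.4.
The triangle = ½ × 1.4462 × 9.4 = €6.80 thousand.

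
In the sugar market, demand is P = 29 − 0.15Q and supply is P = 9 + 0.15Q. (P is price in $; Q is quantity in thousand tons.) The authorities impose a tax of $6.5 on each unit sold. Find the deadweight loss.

Competitive equilibrium: 29 − 0.15Q = 9 + 0.15Q → Q* = 66.6667, P* = 19.
With the tax, the buyer price exceeds the seller price by 6.5: (29 − 0.15Q) − (9 + 0.15Q) = 6.5 → Q' = 45.
ΔQ = 66.6667 − 45 = 21.6667; the wedge equals the tax, 6.5.
Welfare loss = ½ × 21.6667 × 6.5 = $70.42 thousand.

$70.42 thousand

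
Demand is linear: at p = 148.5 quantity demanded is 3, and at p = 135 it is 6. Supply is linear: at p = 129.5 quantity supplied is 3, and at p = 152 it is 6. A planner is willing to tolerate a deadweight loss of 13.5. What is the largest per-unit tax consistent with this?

18

Demand slope = (135 − 148.5)/(6 − 3) = −4.5, so p = 162 − 4.5q.
Supply slope = (152 − 129.5)/(6 − 3) = 7.5, so p = 107 + 7.5q.
Competitive equilibrium: 162 − 4.5q = 107 + 7.5q → q* = 4.5833, p* = 141.375.
A tax t gives Δq = t/12 and wedge t, so DWL = t²/24.
t²/24 = 13.5 → t² = 324 → t = 18.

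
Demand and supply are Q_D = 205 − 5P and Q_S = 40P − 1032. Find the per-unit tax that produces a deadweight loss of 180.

9

In inverse form: demand P = 41 − 0.2Q, supply P = 25.8 + 0.025Q.
Competitive equilibrium: 41 − 0.2Q = 25.8 + 0.025Q → Q* = 67.5556, P* = 27.4889.
A tax t gives ΔQ = t/0.225 and wedge t, so DWL = t²/0.45.
t²/0.45 = 180 → t² = 81 → t = 9.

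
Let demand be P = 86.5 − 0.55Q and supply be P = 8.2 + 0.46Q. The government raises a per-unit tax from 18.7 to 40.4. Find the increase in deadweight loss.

Competitive equilibrium: 86.5 − 0.55Q = 8.2 + 0.46Q → Q* = 77.5248, P* = 43.8614.
For a per-unit tax t: ΔQ = t/1.01, so DWL = ½·t·(t/1.01) = t²/2.02.
At t = 18.7: DWL = 173.114. At t = 40.4: DWL = 808.
Increase = 808 − 173.114 = 634.89.

634.89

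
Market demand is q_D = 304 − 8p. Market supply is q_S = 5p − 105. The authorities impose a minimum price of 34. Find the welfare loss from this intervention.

67.02

In inverse form: demand p = 38 − 0.125q, supply p = 21 + 0.2q.
Competitive equilibrium: 38 − 0.125q = 21 + 0.2q → q* = 52.3077, p* = 31.4615.
At the floor p = 34, quantity demanded = (38 − 34)/0.125 = 32.
Sellers' marginal cost at q' = 32: 21 + 0.2·32 = 27.4.
Δq = 52.3077 − 32 = 20.3077; wedge = 34 − 27.4 = 6.6.
DWL = ½ × 20.3077 × 6.6 = 67.02.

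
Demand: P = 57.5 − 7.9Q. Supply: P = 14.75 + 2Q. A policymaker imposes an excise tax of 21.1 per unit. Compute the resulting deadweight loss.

22.49

Competitive equilibrium: 57.5 − 7.9Q = 14.75 + 2Q → Q* = 4.3182, P* = 23.3864.
With the tax, the buyer price exceeds the seller price by 21.1: (57.5 − 7.9Q) − (14.75 + 2Q) = 21.1 → Q' = 2.1869.
ΔQ = 4.3182 − 2.1869 = 2.1313; the wedge equals the tax, 21.1.
Welfare loss = ½ × 2.1313 × 21.1 = 22.49.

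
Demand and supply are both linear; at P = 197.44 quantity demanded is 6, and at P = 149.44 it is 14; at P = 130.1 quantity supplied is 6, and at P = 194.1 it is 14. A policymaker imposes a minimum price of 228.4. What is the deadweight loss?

Demand slope = (149.44 − 197.44)/(14 − 6) = −6, so P = 233.44 − 6Q.
Supply slope = (194.1 − 130.1)/(14 − 6) = 8, so P = 82.1 + 8Q.
Competitive equilibrium: 233.44 − 6Q = 82.1 + 8Q → Q* = 10.81, P* = 168.58.
At the floor P = 228.4, quantity demanded = (233.44 − 228.4)/6 = 0.84.
Sellers' marginal cost at Q' = 0.84: 82.1 + 8·0.84 = 88.82.
ΔQ = 10.81 − 0.84 = 9.97; wedge = 228.4 − 88.82 = 139.58.
Deadweight loss = ½ × 9.97 × 139.58 = 695.81.

695.81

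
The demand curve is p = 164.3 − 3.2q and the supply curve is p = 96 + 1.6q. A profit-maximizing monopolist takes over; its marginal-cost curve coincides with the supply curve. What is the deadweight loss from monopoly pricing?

Competitive equilibrium: 164.3 − 3.2q = 96 + 1.6q → q* = 14.2292, p* = 118.7667.
Marginal revenue: MR = 164.3 − 6.4q. Set MR = MC: 164.3 − 6.4q = 96 + 1.6q → q_m = 8.5375.
Price p_m = 164.3 − 3.2·8.5375 = 136.98; MC(q_m) = 96 + 1.6·8.5375 = 109.66.
Competitive q* = 14.2292, so Δq = 5.6917; wedge = 136.98 − 109.66 = 27.32.
DWL = ½ × 5.6917 × 27.32 = 77.75.

77.75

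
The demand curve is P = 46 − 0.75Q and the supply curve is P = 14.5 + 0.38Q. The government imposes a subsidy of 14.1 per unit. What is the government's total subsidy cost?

Competitive equilibrium: 46 − 0.75Q = 14.5 + 0.38Q → Q* = 27.8761, P* = 25.0929.
The subsidy lowers effective supply by 14.1: P = 0.4 + 0.38Q.
New quantity: 46 − 0.75Q = 0.4 + 0.38Q → Q' = 40.354.
Total subsidy cost = 14.1 × 40.354 = 568.99.

568.99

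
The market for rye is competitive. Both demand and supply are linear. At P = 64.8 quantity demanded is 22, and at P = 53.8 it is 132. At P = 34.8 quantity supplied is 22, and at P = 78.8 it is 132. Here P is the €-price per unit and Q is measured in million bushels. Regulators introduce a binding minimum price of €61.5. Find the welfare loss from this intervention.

Demand slope = (53.8 − 64.8)/(132 − 22) = −0.1, so P = 67 − 0.1Q.
Supply slope = (78.8 − 34.8)/(132 − 22) = 0.4, so P = 26 + 0.4Q.
Competitive equilibrium: 67 − 0.1Q = 26 + 0.4Q → Q* = 82, P* = 58.8.
At the floor P = 61.5, quantity demanded = (67 − 61.5)/0.1 = 55.
Sellers' marginal cost at Q' = 55: 26 + 0.4·55 = 48.
ΔQ = 82 − 55 = 27; wedge = 61.5 − 48 = 13.5.
Welfare loss = ½ × 27 × 13.5 = €182.25 million.

€182.25 million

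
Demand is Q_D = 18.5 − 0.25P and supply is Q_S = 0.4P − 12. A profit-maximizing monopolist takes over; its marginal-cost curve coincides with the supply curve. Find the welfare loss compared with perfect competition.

In inverse form: demand P = 74 − 4Q, supply P = 30 + 2.5Q.
Competitive equilibrium: 74 − 4Q = 30 + 2.5Q → Q* = 6.7692, P* = 46.9231.
Marginal revenue: MR = 74 − 8Q. Set MR = MC: 74 − 8Q = 30 + 2.5Q → Q_m = 4.1905.
Price P_m = 74 − 4·4.1905 = 57.238; MC(Q_m) = 30 + 2.5·4.1905 = 40.4763.
Competitive Q* = 6.7692, so ΔQ = 2.5787; wedge = 57.238 − 40.4763 = 16.7617.
DWL = ½ × 2.5787 × 16.7617 = 21.61.

21.61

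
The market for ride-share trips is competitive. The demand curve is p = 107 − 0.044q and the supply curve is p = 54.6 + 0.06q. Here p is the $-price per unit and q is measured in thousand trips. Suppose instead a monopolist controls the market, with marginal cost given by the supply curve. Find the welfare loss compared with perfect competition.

Competitive equilibrium: 107 − 0.044q = 54.6 + 0.06q → q* = 503.8462, p* = 84.8308.
Marginal revenue: MR = 107 − 0.088q. Set MR = MC: 107 − 0.088q = 54.6 + 0.06q → q_m = 354.0541.
Price p_m = 107 − 0.044·354.0541 = 91.4216; MC(q_m) = 54.6 + 0.06·354.0541 = 75.8432.
Competitive q* = 503.8462, so Δq = 149.7921; wedge = 91.4216 − 75.8432 = 15.5784.
Welfare loss = ½ × 149.7921 × 15.5784 = $1166.76 thousand.

$1166.76 thousand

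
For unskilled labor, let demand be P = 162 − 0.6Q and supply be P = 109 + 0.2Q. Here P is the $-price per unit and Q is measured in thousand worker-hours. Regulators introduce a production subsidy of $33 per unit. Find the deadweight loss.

$680.625 thousand

Competitive equilibrium: 162 − 0.6Q = 109 + 0.2Q → Q* = 66.25, P* = 122.25.
The subsidy lowers effective supply by 33: P = 76 + 0.2Q.
New quantity: 162 − 0.6Q = 76 + 0.2Q → Q' = 107.5.
Overproduction ΔQ = 107.5 − 66.25 = 41.25; wedge = subsidy = 33.
Deadweight loss = ½ × 41.25 × 33 = $680.625 thousand.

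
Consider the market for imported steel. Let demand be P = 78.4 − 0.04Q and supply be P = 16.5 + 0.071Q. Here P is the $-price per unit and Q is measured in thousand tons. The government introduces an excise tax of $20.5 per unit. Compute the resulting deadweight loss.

$1893.02 thousand

Competitive equilibrium: 78.4 − 0.04Q = 16.5 + 0.071Q → Q* = 557.6577, P* = 56.0937.
With the tax, the buyer price exceeds the seller price by 20.5: (78.4 − 0.04Q) − (16.5 + 0.071Q) = 20.5 → Q' = 372.973.
ΔQ = 557.6577 − 372.973 = 184.6847; the wedge equals the tax, 20.5.
DWL = ½ × 184.6847 × 20.5 = $1893.02 thousand.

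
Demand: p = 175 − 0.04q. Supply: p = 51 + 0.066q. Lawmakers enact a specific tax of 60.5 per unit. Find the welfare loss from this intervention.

Competitive equilibrium: 175 − 0.04q = 51 + 0.066q → q* = 1169.8113, p* = 128.2075.
With the tax, the buyer price exceeds the seller price by 60.5: (175 − 0.04q) − (51 + 0.066q) = 60.5 → q' = 599.0566.
Δq = 1169.8113 − 599.0566 = 570.7547; the wedge equals the tax, 60.5.
Welfare loss = ½ × 570.7547 × 60.5 = 17265.33.

17265.33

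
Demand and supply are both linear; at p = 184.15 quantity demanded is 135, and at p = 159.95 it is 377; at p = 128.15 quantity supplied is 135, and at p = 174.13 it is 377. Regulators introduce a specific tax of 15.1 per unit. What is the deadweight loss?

393.12

Demand slope = (159.95 − 184.15)/(377 − 135) = −0.1, so p = 197.65 − 0.1q.
Supply slope = (174.13 − 128.15)/(377 − 135) = 0.19, so p = 102.5 + 0.19q.
Competitive equilibrium: 197.65 − 0.1q = 102.5 + 0.19q → q* = 328.1034, p* = 164.8397.
With the tax, the buyer price exceeds the seller price by 15.1: (197.65 − 0.1q) − (102.5 + 0.19q) = 15.1 → q' = 276.0345.
Δq = 328.1034 − 276.0345 = 52.0689; the wedge equals the tax, 15.1.
DWL = ½ × 52.0689 × 15.1 = 393.12.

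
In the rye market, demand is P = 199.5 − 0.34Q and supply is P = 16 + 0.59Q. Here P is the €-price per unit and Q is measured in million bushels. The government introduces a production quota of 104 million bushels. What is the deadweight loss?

Competitive equilibrium: 199.5 − 0.34Q = 16 + 0.59Q → Q* = 197.3118, P* = 132.414.
At Q = 104: demand price = 199.5 − 0.34·104 = 164.14; supply price = 16 + 0.59·104 = 77.36.
ΔQ = 197.3118 − 104 = 93.3118; wedge = 164.14 − 77.36 = 86.78.
Deadweight loss = ½ × 93.3118 × 86.78 = €4048.80 million.

€4048.80 million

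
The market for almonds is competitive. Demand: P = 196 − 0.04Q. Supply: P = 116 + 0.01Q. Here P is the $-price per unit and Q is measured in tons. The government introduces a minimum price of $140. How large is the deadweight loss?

Competitive equilibrium: 196 − 0.04Q = 116 + 0.01Q → Q* = 1600, P* = 132.
At the floor P = 140, quantity demanded = (196 − 140)/0.04 = 1400.
Sellers' marginal cost at Q' = 1400: 116 + 0.01·1400 = 130.
ΔQ = 1600 − 1400 = 200; wedge = 140 − 130 = 10.
Deadweight loss = ½ × 200 × 10 = $1000.

$1000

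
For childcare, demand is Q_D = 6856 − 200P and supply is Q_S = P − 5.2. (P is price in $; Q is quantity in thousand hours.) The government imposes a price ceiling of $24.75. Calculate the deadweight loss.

In inverse form: demand P = 34.28 − 0.005Q, supply P = 5.2 + Q.
Competitive equilibrium: 34.28 − 0.005Q = 5.2 + Q → Q* = 28.9353, P* = 34.1353.
At the ceiling P = 24.75, quantity supplied = (24.75 − 5.2)/1 = 19.55.
Willingness to pay at Q' = 19.55: 34.28 − 0.005·19.55 = 34.1823.
ΔQ = 28.9353 − 19.55 = 9.3853; wedge = 34.1823 − 24.75 = 9.4323.
DWL = ½ × 9.3853 × 9.4323 = $44.26 thousand.

$44.26 thousand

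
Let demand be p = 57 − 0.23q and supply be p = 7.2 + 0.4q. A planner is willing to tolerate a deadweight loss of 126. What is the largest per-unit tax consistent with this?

12.6

Competitive equilibrium: 57 − 0.23q = 7.2 + 0.4q → q* = 79.0476, p* = 38.819.
A tax t gives Δq = t/0.63 and wedge t, so DWL = t²/1.26.
t²/1.26 = 126 → t² = 158.76 → t = 12.6.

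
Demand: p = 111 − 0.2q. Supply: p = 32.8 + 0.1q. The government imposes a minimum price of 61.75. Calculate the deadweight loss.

Competitive equilibrium: 111 − 0.2q = 32.8 + 0.1q → q* = 260.6667, p* = 58.8667.
At the floor p = 61.75, quantity demanded = (111 − 61.75)/0.2 = 246.25.
Sellers' marginal cost at q' = 246.25: 32.8 + 0.1·246.25 = 57.425.
Δq = 260.6667 − 246.25 = 14.4167; wedge = 61.75 − 57.425 = 4.325.
Welfare loss = ½ × 14.4167 × 4.325 = 31.18.

31.18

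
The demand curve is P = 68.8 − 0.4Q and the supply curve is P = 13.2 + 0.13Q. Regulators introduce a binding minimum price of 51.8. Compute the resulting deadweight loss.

Competitive equilibrium: 68.8 − 0.4Q = 13.2 + 0.13Q → Q* = 104.9057, P* = 26.8377.
At the floor P = 51.8, quantity demanded = (68.8 − 51.8)/0.4 = 42.5.
Sellers' marginal cost at Q' = 42.5: 13.2 + 0.13·42.5 = 18.725.
ΔQ = 104.9057 − 42.5 = 62.4057; wedge = 51.8 − 18.725 = 33.075.
Welfare loss = ½ × 62.4057 × 33.075 = 1032.03.

1032.03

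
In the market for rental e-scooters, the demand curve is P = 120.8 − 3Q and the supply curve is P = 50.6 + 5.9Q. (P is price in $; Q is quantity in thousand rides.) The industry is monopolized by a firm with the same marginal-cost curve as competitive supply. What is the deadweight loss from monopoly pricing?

$17.60 thousand

Competitive equilibrium: 120.8 − 3Q = 50.6 + 5.9Q → Q* = 7.88764, P* = 97.13708.
Marginal revenue: MR = 120.8 − 6Q. Set MR = MC: 120.8 − 6Q = 50.6 + 5.9Q → Q_m = 5.89916.
Price P_m = 120.8 − 3·5.89916 = 103.10252; MC(Q_m) = 50.6 + 5.9·5.89916 = 85.40504.
Competitive Q* = 7.88764, so ΔQ = 1.98848; wedge = 103.10252 − 85.40504 = 17.69748.
Deadweight loss = ½ × 1.98848 × 17.69748 = $17.60 thousand.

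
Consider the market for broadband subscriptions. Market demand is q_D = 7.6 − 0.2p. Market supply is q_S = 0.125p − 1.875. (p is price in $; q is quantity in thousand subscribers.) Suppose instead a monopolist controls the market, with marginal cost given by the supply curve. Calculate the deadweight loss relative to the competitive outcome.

In inverse form: demand p = 38 − 5q, supply p = 15 + 8q.
Competitive equilibrium: 38 − 5q = 15 + 8q → q* = 1.7692, p* = 29.1538.
Marginal revenue: MR = 38 − 10q. Set MR = MC: 38 − 10q = 15 + 8q → q_m = 1.2778.
Price p_m = 38 − 5·1.2778 = 31.611; MC(q_m) = 15 + 8·1.2778 = 25.2224.
Competitive q* = 1.7692, so Δq = 0.4914; wedge = 31.611 − 25.2224 = 6.3886.
The triangle = ½ × 0.4914 × 6.3886 = $1.57 thousand.

$1.57 thousand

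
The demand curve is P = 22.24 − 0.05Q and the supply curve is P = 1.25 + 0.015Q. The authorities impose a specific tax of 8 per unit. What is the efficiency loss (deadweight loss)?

Competitive equilibrium: 22.24 − 0.05Q = 1.25 + 0.015Q → Q* = 322.9231, P* = 6.0938.
With the tax, the buyer price exceeds the seller price by 8: (22.24 − 0.05Q) − (1.25 + 0.015Q) = 8 → Q' = 199.8462.
ΔQ = 322.9231 − 199.8462 = 123.0769; the wedge equals the tax, 8.
DWL = ½ × 123.0769 × 8 = 492.31.

492.31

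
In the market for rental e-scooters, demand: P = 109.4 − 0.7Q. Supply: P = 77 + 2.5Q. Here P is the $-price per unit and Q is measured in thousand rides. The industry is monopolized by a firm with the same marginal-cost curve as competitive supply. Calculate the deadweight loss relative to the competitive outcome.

$5.28 thousand

Competitive equilibrium: 109.4 − 0.7Q = 77 + 2.5Q → Q* = 10.125, P* = 102.3125.
Marginal revenue: MR = 109.4 − 1.4Q. Set MR = MC: 109.4 − 1.4Q = 77 + 2.5Q → Q_m = 8.3077.
Price P_m = 109.4 − 0.7·8.3077 = 103.5846; MC(Q_m) = 77 + 2.5·8.3077 = 97.7693.
Competitive Q* = 10.125, so ΔQ = 1.8173; wedge = 103.5846 − 97.7693 = 5.8153.
Welfare loss = ½ × 1.8173 × 5.8153 = $5.28 thousand.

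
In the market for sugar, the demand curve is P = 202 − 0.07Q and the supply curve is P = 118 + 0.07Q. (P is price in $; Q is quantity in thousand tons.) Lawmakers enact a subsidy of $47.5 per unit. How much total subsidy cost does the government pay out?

$44616.07 thousand

Competitive equilibrium: 202 − 0.07Q = 118 + 0.07Q → Q* = 600, P* = 160.
The subsidy lowers effective supply by 47.5: P = 70.5 + 0.07Q.
New quantity: 202 − 0.07Q = 70.5 + 0.07Q → Q' = 939.2857.
Total subsidy cost = 47.5 × 939.2857 = $44616.07 thousand.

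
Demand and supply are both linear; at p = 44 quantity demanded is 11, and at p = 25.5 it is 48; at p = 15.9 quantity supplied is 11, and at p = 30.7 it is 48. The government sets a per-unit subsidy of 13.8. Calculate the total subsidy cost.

794.27

Demand slope = (25.5 − 44)/(48 − 11) = −0.5, so p = 49.5 − 0.5q.
Supply slope = (30.7 − 15.9)/(48 − 11) = 0.4, so p = 11.5 + 0.4q.
Competitive equilibrium: 49.5 − 0.5q = 11.5 + 0.4q → q* = 42.2222, p* = 28.3889.
The subsidy lowers effective supply by 13.8: p = 0.4q − 2.3.
New quantity: 49.5 − 0.5q = 0.4q − 2.3 → q' = 57.5556.
Total subsidy cost = 13.8 × 57.5556 = 794.27.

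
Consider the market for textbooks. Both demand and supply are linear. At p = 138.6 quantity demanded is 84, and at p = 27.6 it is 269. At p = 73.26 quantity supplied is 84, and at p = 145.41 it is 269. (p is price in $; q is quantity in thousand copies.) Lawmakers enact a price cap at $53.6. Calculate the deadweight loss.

$6707.92 thousand

Demand slope = (27.6 − 138.6)/(269 − 84) = −0.6, so p = 189 − 0.6q.
Supply slope = (145.41 − 73.26)/(269 − 84) = 0.39, so p = 40.5 + 0.39q.
Competitive equilibrium: 189 − 0.6q = 40.5 + 0.39q → q* = 150, p* = 99.
At the ceiling p = 53.6, quantity supplied = (53.6 − 40.5)/0.39 = 33.5897.
Willingness to pay at q' = 33.5897: 189 − 0.6·33.5897 = 168.8462.
Δq = 150 − 33.5897 = 116.4103; wedge = 168.8462 − 53.6 = 115.2462.
The triangle = ½ × 116.4103 × 115.2462 = $6707.92 thousand.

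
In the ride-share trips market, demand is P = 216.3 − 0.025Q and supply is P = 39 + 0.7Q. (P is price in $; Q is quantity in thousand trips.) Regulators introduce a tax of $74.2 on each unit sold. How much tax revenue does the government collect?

Competitive equilibrium: 216.3 − 0.025Q = 39 + 0.7Q → Q* = 244.5517, P* = 210.1862.
With the tax, the buyer price exceeds the seller price by 74.2: (216.3 − 0.025Q) − (39 + 0.7Q) = 74.2 → Q' = 142.2069.
Tax revenue = 74.2 × 142.2069 = $10551.75 thousand.

$10551.75 thousand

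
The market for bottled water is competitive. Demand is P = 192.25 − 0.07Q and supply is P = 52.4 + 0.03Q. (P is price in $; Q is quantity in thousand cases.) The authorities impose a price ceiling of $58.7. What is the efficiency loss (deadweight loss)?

Competitive equilibrium: 192.25 − 0.07Q = 52.4 + 0.03Q → Q* = 1398.5, P* = 94.355.
At the ceiling P = 58.7, quantity supplied = (58.7 − 52.4)/0.03 = 210.
Willingness to pay at Q' = 210: 192.25 − 0.07·210 = 177.55.
ΔQ = 1398.5 − 210 = 1188.5; wedge = 177.55 − 58.7 = 118.85.
DWL = ½ × 1188.5 × 118.85 = $70626.61 thousand.

$70626.61 thousand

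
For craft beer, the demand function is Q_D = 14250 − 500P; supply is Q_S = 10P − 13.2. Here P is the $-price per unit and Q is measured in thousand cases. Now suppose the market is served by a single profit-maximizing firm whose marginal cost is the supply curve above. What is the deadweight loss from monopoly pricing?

$1.34 thousand

In inverse form: demand P = 28.5 − 0.002Q, supply P = 1.32 + 0.1Q.
Competitive equilibrium: 28.5 − 0.002Q = 1.32 + 0.1Q → Q* = 266.4706, P* = 27.9671.
Marginal revenue: MR = 28.5 − 0.004Q. Set MR = MC: 28.5 − 0.004Q = 1.32 + 0.1Q → Q_m = 261.3462.
Price P_m = 28.5 − 0.002·261.3462 = 27.9773; MC(Q_m) = 1.32 + 0.1·261.3462 = 27.4546.
Competitive Q* = 266.4706, so ΔQ = 5.1244; wedge = 27.9773 − 27.4546 = 0.5227.
The triangle = ½ × 5.1244 × 0.5227 = $1.34 thousand.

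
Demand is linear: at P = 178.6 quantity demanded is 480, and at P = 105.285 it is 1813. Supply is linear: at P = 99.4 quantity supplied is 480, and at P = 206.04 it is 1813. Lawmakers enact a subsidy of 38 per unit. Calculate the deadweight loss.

Demand slope = (105.285 − 178.6)/(1813 − 480) = −0.055, so P = 205 − 0.055Q.
Supply slope = (206.04 − 99.4)/(1813 − 480) = 0.08, so P = 61 + 0.08Q.
Competitive equilibrium: 205 − 0.055Q = 61 + 0.08Q → Q* = 1066.6667, P* = 146.3333.
The subsidy lowers effective supply by 38: P = 23 + 0.08Q.
New quantity: 205 − 0.055Q = 23 + 0.08Q → Q' = 1348.1481.
Overproduction ΔQ = 1348.1481 − 1066.6667 = 281.4814; wedge = subsidy = 38.
The triangle = ½ × 281.4814 × 38 = 5348.15.

5348.15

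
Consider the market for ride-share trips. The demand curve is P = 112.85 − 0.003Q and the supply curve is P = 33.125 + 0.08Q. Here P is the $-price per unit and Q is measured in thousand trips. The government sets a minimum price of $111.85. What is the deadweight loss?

$16325.72 thousand

Competitive equilibrium: 112.85 − 0.003Q = 33.125 + 0.08Q → Q* = 960.54217, P* = 109.96837.
At the floor P = 111.85, quantity demanded = (112.85 − 111.85)/0.003 = 333.33333.
Sellers' marginal cost at Q' = 333.33333: 33.125 + 0.08·333.33333 = 59.79167.
ΔQ = 960.54217 − 333.33333 = 627.20884; wedge = 111.85 − 59.79167 = 52.05833.
Welfare loss = ½ × 627.20884 × 52.05833 = $16325.72 thousand.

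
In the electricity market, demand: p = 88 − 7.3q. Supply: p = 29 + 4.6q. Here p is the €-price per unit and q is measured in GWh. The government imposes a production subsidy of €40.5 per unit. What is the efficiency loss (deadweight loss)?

€68.92

Competitive equilibrium: 88 − 7.3q = 29 + 4.6q → q* = 4.958, p* = 51.8067.
The subsidy lowers effective supply by 40.5: p = 4.6q − 11.5.
New quantity: 88 − 7.3q = 4.6q − 11.5 → q' = 8.3613.
Overproduction Δq = 8.3613 − 4.958 = 3.4033; wedge = subsidy = 40.5.
The triangle = ½ × 3.4033 × 40.5 = €68.92.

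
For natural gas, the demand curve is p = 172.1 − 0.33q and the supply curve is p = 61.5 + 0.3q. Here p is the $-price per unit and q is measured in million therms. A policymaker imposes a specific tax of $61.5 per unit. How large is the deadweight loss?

$3001.79 million

Competitive equilibrium: 172.1 − 0.33q = 61.5 + 0.3q → q* = 175.5556, p* = 114.1667.
With the tax, the buyer price exceeds the seller price by 61.5: (172.1 − 0.33q) − (61.5 + 0.3q) = 61.5 → q' = 77.9365.
Δq = 175.5556 − 77.9365 = 97.6191; the wedge equals the tax, 61.5.
DWL = ½ × 97.6191 × 61.5 = $3001.79 million.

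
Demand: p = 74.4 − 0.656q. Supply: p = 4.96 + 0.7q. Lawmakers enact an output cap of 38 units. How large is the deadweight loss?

Competitive equilibrium: 74.4 − 0.656q = 4.96 + 0.7q → q* = 51.2094, p* = 40.8066.
At q = 38: demand price = 74.4 − 0.656·38 = 49.472; supply price = 4.96 + 0.7·38 = 31.56.
Δq = 51.2094 − 38 = 13.2094; wedge = 49.472 − 31.56 = 17.912.
DWL = ½ × 13.2094 × 17.912 = 118.30.

118.30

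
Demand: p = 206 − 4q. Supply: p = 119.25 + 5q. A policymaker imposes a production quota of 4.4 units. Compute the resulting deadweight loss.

Competitive equilibrium: 206 − 4q = 119.25 + 5q → q* = 9.6389, p* = 167.4444.
At q = 4.4: demand price = 206 − 4·4.4 = 188.4; supply price = 119.25 + 5·4.4 = 141.25.
Δq = 9.6389 − 4.4 = 5.2389; wedge = 188.4 − 141.25 = 47.15.
Deadweight loss = ½ × 5.2389 × 47.15 = 123.51.

123.51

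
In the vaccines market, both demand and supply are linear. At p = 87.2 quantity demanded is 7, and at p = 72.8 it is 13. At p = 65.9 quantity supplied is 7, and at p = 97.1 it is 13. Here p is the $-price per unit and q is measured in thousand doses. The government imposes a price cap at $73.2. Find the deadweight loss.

Demand slope = (72.8 − 87.2)/(13 − 7) = −2.4, so p = 104 − 2.4q.
Supply slope = (97.1 − 65.9)/(13 − 7) = 5.2, so p = 29.5 + 5.2q.
Competitive equilibrium: 104 − 2.4q = 29.5 + 5.2q → q* = 9.8026, p* = 80.4737.
At the ceiling p = 73.2, quantity supplied = (73.2 − 29.5)/5.2 = 8.4038.
Willingness to pay at q' = 8.4038: 104 − 2.4·8.4038 = 83.8309.
Δq = 9.8026 − 8.4038 = 1.3988; wedge = 83.8309 − 73.2 = 10.6309.
DWL = ½ × 1.3988 × 10.6309 = $7.44 thousand.

$7.44 thousand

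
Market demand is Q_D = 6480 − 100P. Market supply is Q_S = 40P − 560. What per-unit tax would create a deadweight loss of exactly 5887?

20.3

In inverse form: demand P = 64.8 − 0.01Q, supply P = 14 + 0.025Q.
Competitive equilibrium: 64.8 − 0.01Q = 14 + 0.025Q → Q* = 1451.4286, P* = 50.2857.
A tax t gives ΔQ = t/0.035 and wedge t, so DWL = t²/0.07.
t²/0.07 = 5887 → t² = 412.09 → t = 20.3.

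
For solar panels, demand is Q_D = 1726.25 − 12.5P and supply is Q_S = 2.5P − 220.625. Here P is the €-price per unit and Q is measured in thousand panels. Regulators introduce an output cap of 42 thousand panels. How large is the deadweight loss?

€918.23 thousand

In inverse form: demand P = 138.1 − 0.08Q, supply P = 88.25 + 0.4Q.
Competitive equilibrium: 138.1 − 0.08Q = 88.25 + 0.4Q → Q* = 103.8542, P* = 129.7917.
At Q = 42: demand price = 138.1 − 0.08·42 = 134.74; supply price = 88.25 + 0.4·42 = 105.05.
ΔQ = 103.8542 − 42 = 61.8542; wedge = 134.74 − 105.05 = 29.69.
Welfare loss = ½ × 61.8542 × 29.69 = €918.23 thousand.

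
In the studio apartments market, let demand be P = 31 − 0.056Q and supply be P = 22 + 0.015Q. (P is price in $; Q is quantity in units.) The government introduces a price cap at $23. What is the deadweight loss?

Competitive equilibrium: 31 − 0.056Q = 22 + 0.015Q → Q* = 126.7606, P* = 23.9014.
At the ceiling P = 23, quantity supplied = (23 − 22)/0.015 = 66.6667.
Willingness to pay at Q' = 66.6667: 31 − 0.056·66.6667 = 27.2667.
ΔQ = 126.7606 − 66.6667 = 60.0939; wedge = 27.2667 − 23 = 4.2667.
Deadweight loss = ½ × 60.0939 × 4.2667 = $128.20.

$128.20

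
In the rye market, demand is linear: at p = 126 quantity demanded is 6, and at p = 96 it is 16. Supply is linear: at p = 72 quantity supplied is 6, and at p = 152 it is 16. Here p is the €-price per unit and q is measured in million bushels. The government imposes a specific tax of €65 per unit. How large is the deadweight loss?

€192.05 million

Demand slope = (96 − 126)/(16 − 6) = −3, so p = 144 − 3q.
Supply slope = (152 − 72)/(16 − 6) = 8, so p = 24 + 8q.
Competitive equilibrium: 144 − 3q = 24 + 8q → q* = 10.9091, p* = 111.2727.
With the tax, the buyer price exceeds the seller price by 65: (144 − 3q) − (24 + 8q) = 65 → q' = 5.
Δq = 10.9091 − 5 = 5.9091; the wedge equals the tax, 65.
Deadweight loss = ½ × 5.9091 × 65 = €192.05 million.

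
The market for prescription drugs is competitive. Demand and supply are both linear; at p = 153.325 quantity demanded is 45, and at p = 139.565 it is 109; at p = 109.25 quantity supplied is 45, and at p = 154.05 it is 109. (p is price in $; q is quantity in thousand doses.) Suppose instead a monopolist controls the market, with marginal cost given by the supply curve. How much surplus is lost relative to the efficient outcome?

$143.77 thousand

Demand slope = (139.565 − 153.325)/(109 − 45) = −0.215, so p = 163 − 0.215q.
Supply slope = (154.05 − 109.25)/(109 − 45) = 0.7, so p = 77.75 + 0.7q.
Competitive equilibrium: 163 − 0.215q = 77.75 + 0.7q → q* = 93.1694, p* = 142.9686.
Marginal revenue: MR = 163 − 0.43q. Set MR = MC: 163 − 0.43q = 77.75 + 0.7q → q_m = 75.4425.
Price p_m = 163 − 0.215·75.4425 = 146.7799; MC(q_m) = 77.75 + 0.7·75.4425 = 130.5598.
Competitive q* = 93.1694, so Δq = 17.7269; wedge = 146.7799 − 130.5598 = 16.2201.
DWL = ½ × 17.7269 × 16.2201 = $143.77 thousand.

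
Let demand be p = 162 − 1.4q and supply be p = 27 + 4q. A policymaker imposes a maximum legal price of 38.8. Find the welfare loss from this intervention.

1312.75

Competitive equilibrium: 162 − 1.4q = 27 + 4q → q* = 25, p* = 127.
At the ceiling p = 38.8, quantity supplied = (38.8 − 27)/4 = 2.95.
Willingness to pay at q' = 2.95: 162 − 1.4·2.95 = 157.87.
Δq = 25 − 2.95 = 22.05; wedge = 157.87 − 38.8 = 119.07.
DWL = ½ × 22.05 × 119.07 = 1312.75.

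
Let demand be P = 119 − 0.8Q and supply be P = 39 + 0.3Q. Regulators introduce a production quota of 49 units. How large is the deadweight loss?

309.64

Competitive equilibrium: 119 − 0.8Q = 39 + 0.3Q → Q* = 72.7273, P* = 60.8182.
At Q = 49: demand price = 119 − 0.8·49 = 79.8; supply price = 39 + 0.3·49 = 53.7.
ΔQ = 72.7273 − 49 = 23.7273; wedge = 79.8 − 53.7 = 26.1.
The triangle = ½ × 23.7273 × 26.1 = 309.64.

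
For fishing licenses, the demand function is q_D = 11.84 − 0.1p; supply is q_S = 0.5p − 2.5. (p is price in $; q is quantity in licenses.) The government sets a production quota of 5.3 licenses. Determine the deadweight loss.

In inverse form: demand p = 118.4 − 10q, supply p = 5 + 2q.
Competitive equilibrium: 118.4 − 10q = 5 + 2q → q* = 9.45, p* = 23.9.
At q = 5.3: demand price = 118.4 − 10·5.3 = 65.4; supply price = 5 + 2·5.3 = 15.6.
Δq = 9.45 − 5.3 = 4.15; wedge = 65.4 − 15.6 = 49.8.
Deadweight loss = ½ × 4.15 × 49.8 = $103.335.

$103.335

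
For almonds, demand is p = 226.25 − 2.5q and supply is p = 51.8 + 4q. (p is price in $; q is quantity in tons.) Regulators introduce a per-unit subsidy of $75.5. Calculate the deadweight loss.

$438.48

Competitive equilibrium: 226.25 − 2.5q = 51.8 + 4q → q* = 26.8385, p* = 159.1538.
The subsidy lowers effective supply by 75.5: p = 4q − 23.7.
New quantity: 226.25 − 2.5q = 4q − 23.7 → q' = 38.4538.
Overproduction Δq = 38.4538 − 26.8385 = 11.6153; wedge = subsidy = 75.5.
Welfare loss = ½ × 11.6153 × 75.5 = $438.48.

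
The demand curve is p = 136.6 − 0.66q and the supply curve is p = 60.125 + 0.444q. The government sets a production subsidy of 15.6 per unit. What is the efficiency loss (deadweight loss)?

110.22

Competitive equilibrium: 136.6 − 0.66q = 60.125 + 0.444q → q* = 69.2708, p* = 90.8813.
The subsidy lowers effective supply by 15.6: p = 44.525 + 0.444q.
New quantity: 136.6 − 0.66q = 44.525 + 0.444q → q' = 83.4013.
Overproduction Δq = 83.4013 − 69.2708 = 14.1305; wedge = subsidy = 15.6.
The triangle = ½ × 14.1305 × 15.6 = 110.22.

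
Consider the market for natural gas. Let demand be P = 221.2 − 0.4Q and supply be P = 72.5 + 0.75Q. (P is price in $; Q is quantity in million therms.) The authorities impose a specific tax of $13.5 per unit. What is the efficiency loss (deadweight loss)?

$79.24 million

Competitive equilibrium: 221.2 − 0.4Q = 72.5 + 0.75Q → Q* = 129.3043, P* = 169.4783.
With the tax, the buyer price exceeds the seller price by 13.5: (221.2 − 0.4Q) − (72.5 + 0.75Q) = 13.5 → Q' = 117.5652.
ΔQ = 129.3043 − 117.5652 = 11.7391; the wedge equals the tax, 13.5.
Welfare loss = ½ × 11.7391 × 13.5 = $79.24 million.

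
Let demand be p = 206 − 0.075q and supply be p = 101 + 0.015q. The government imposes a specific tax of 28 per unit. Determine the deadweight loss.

Competitive equilibrium: 206 − 0.075q = 101 + 0.015q → q* = 1166.6667, p* = 118.5.
With the tax, the buyer price exceeds the seller price by 28: (206 − 0.075q) − (101 + 0.015q) = 28 → q' = 855.5556.
Δq = 1166.6667 − 855.5556 = 311.1111; the wedge equals the tax, 28.
The triangle = ½ × 311.1111 × 28 = 4355.56.

4355.56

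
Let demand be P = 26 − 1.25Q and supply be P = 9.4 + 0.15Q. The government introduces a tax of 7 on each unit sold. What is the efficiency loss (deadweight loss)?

17.50

Competitive equilibrium: 26 − 1.25Q = 9.4 + 0.15Q → Q* = 11.8571, P* = 11.1786.
With the tax, the buyer price exceeds the seller price by 7: (26 − 1.25Q) − (9.4 + 0.15Q) = 7 → Q' = 6.8571.
ΔQ = 11.8571 − 6.8571 = 5; the wedge equals the tax, 7.
Deadweight loss = ½ × 5 × 7 = 17.50.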